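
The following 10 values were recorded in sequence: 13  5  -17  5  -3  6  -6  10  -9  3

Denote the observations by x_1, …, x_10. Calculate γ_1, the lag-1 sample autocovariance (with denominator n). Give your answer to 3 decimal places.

Mean x̄ = (13 + 5 − 17 + 5 − 3 + 6 − 6 + 10 − 9 + 3)/10 = 0.7000
Σ_{t=1}^{9}(x_t−x̄)(x_{t+1}−x̄) = -345.1900
γ_1 = -345.1900 / 10 = -34.519

-34.519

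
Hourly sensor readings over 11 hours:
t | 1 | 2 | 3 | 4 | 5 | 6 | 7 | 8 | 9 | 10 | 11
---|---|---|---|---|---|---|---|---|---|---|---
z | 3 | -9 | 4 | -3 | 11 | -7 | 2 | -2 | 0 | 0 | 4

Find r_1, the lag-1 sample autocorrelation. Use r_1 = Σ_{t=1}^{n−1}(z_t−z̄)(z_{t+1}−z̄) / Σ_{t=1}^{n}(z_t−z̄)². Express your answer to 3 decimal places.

Mean z̄ = (3 − 9 + 4 − 3 + 11 − 7 + 2 − 2 + 0 + 0 + 4)/11 = 0.2727
Numerator Σ_{t=1}^{10}(z_t−z̄)(z_{t+1}−z̄) = -201.9835
Denominator Σ(z_t−z̄)² = 308.1818
r_1 = -201.9835 / 308.1818 = -0.655

-0.655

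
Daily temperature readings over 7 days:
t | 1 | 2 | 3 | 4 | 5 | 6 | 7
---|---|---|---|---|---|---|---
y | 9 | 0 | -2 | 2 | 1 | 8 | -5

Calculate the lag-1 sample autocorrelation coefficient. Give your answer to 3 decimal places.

-0.350

Mean ȳ = (9 + 0 − 2 + 2 + 1 + 8 − 5)/7 = 1.8571
Deviations from mean: 7.1429, -1.8571, -3.8571, 0.1429, -0.8571, 6.1429, -6.8571
Numerator Σ_{t=1}^{6}(y_t−ȳ)(y_{t+1}−ȳ) = -54.1633
Denominator Σ(y_t−ȳ)² = 154.8571
r_1 = -54.1633 / 154.8571 = -0.350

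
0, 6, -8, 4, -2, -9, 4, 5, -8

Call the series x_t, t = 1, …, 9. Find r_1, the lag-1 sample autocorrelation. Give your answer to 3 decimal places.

Mean x̄ = (0 + 6 − 8 + 4 − 2 − 9 + 4 + 5 − 8)/9 = -0.8889
Numerator Σ_{t=1}^{8}(x_t−x̄)(x_{t+1}−x̄) = -126.7901
Denominator Σ(x_t−x̄)² = 298.8889
r_1 = -126.7901 / 298.8889 = -0.424

-0.424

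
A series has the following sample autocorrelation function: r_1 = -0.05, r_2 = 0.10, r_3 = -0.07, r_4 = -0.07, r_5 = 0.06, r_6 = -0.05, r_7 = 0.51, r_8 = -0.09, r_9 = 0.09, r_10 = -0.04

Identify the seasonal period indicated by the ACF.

The largest autocorrelation is r_7 = 0.51; the remaining lags stay at or below 0.10.
The dominant spike at lag 7 indicates a seasonal period of 7.

7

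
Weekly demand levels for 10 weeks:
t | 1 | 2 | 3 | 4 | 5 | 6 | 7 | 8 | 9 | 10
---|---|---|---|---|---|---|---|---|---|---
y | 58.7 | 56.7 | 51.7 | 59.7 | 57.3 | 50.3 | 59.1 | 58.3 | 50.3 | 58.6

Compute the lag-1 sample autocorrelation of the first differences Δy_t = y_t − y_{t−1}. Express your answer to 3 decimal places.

First differences Δy: -2.0, -5.0, 8.0, -2.4, -7.0, 8.8, -0.8, -8.0, 8.3
Mean of differences = -0.0111
Numerator Σ(Δy_t−Δȳ)(Δy_{t+1}−Δȳ) = -161.1112
Denominator Σ(Δy_t−Δȳ)² = 358.7289
r_1(Δy) = -161.1112 / 358.7289 = -0.449

-0.449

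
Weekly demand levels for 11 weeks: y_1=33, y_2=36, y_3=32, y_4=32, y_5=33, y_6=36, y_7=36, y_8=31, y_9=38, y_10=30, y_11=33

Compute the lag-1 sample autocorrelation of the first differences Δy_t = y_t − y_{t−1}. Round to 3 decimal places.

First differences Δy: 3, -4, 0, 1, 3, 0, -5, 7, -8, 3
Mean of differences = 0.0000
Numerator Σ(Δy_t−Δȳ)(Δy_{t+1}−Δȳ) = -124.0000
Denominator Σ(Δy_t−Δȳ)² = 182.0000
r_1(Δy) = -124.0000 / 182.0000 = -0.681

-0.681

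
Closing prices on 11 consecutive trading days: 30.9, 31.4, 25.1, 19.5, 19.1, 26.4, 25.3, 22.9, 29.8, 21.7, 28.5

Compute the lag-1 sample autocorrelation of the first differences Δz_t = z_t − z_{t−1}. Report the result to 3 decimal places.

-0.357

First differences Δz: 0.5, -6.3, -5.6, -0.4, 7.3, -1.1, -2.4, 6.9, -8.1, 6.8
Mean of differences = -0.2400
Numerator Σ(Δz_t−Δz̄)(Δz_{t+1}−Δz̄) = -103.8556
Denominator Σ(Δz_t−Δz̄)² = 290.6040
r_1(Δz) = -103.8556 / 290.6040 = -0.357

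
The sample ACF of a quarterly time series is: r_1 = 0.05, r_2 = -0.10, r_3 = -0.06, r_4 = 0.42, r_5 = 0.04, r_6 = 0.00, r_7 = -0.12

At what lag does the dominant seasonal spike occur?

The largest autocorrelation is r_4 = 0.42; the remaining lags stay at or below 0.05.
The dominant spike at lag 4 indicates a seasonal period of 4.

4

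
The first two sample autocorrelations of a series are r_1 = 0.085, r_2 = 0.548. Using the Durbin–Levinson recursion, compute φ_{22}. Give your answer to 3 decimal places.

φ_{22} = (r_2 − r_1²) / (1 − r_1²)
r_1² = (0.085)² = 0.007225
Numerator = 0.548 − 0.0072 = 0.5408; denominator = 1 − 0.0072 = 0.9928
φ_{22} = 0.5408 / 0.9928 = 0.545

0.545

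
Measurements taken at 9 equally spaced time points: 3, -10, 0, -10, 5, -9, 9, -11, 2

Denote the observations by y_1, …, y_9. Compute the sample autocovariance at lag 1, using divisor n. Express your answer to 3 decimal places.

-43.679

Mean ȳ = (3 − 10 + 0 − 10 + 5 − 9 + 9 − 11 + 2)/9 = -2.3333
Σ_{t=1}^{8}(y_t−ȳ)(y_{t+1}−ȳ) = -393.1111
γ_1 = -393.1111 / 9 = -43.679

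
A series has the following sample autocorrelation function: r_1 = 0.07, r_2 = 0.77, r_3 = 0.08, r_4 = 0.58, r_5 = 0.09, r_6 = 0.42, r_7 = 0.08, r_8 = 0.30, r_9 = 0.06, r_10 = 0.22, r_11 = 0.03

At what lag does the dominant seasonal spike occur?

The largest autocorrelation is r_2 = 0.77, with weaker echoes at lags 4 (0.58), 6 (0.42), 8 (0.30) and 10 (0.22); the remaining lags stay at or below 0.09.
The dominant spike at lag 2 indicates a seasonal period of 2.

2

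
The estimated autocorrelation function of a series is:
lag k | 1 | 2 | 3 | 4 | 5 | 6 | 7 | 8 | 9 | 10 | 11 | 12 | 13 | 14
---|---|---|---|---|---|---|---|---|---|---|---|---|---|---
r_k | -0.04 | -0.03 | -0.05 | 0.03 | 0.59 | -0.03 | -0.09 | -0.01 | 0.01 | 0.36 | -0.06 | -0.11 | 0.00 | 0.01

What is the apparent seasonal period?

5

The largest autocorrelation is r_5 = 0.59, with a weaker echo at lag 10 (0.36); the remaining lags stay at or below 0.03.
The dominant spike at lag 5 indicates a seasonal period of 5.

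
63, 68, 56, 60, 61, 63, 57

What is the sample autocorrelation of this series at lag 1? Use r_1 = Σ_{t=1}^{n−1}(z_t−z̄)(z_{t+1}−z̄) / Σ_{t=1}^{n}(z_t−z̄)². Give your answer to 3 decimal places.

-0.247

Mean z̄ = (63 + 68 + 56 + 60 + 61 + 63 + 57)/7 = 61.1429
Deviations from mean: 1.8571, 6.8571, -5.1429, -1.1429, -0.1429, 1.8571, -4.1429
Numerator Σ_{t=1}^{6}(z_t−z̄)(z_{t+1}−z̄) = -24.4490
Denominator Σ(z_t−z̄)² = 98.8571
r_1 = -24.4490 / 98.8571 = -0.247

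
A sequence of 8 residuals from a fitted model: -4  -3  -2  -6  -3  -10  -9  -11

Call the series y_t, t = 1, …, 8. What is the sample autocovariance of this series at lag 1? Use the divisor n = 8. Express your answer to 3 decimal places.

Mean ȳ = (-4 − 3 − 2 − 6 − 3 − 10 − 9 − 11)/8 = -6.0000
Deviations: 2.0000, 3.0000, 4.0000, 0.0000, 3.0000, -4.0000, -3.0000, -5.0000
Σ_{t=1}^{7}(y_t−ȳ)(y_{t+1}−ȳ) = 33.0000
γ_1 = 33.0000 / 8 = 4.125

4.125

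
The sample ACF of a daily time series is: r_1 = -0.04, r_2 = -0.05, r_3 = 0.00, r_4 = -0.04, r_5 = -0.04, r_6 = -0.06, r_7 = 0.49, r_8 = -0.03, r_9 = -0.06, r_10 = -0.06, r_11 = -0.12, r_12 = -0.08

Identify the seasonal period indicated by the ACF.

7

The largest autocorrelation is r_7 = 0.49; the remaining lags stay at or below 0.00.
The dominant spike at lag 7 indicates a seasonal period of 7.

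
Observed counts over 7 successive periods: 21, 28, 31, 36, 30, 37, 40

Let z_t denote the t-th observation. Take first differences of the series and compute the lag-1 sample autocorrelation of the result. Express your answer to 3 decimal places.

-0.458

First differences Δz: 7, 3, 5, -6, 7, 3
Mean of differences = 3.1667
Numerator Σ(Δz_t−Δz̄)(Δz_{t+1}−Δz̄) = -53.5278
Denominator Σ(Δz_t−Δz̄)² = 116.8333
r_1(Δz) = -53.5278 / 116.8333 = -0.458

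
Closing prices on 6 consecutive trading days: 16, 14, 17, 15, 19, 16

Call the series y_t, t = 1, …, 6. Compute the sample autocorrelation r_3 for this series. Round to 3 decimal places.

-0.410

Mean ȳ = (16 + 14 + 17 + 15 + 19 + 16)/6 = 16.1667
Deviations from mean: -0.1667, -2.1667, 0.8333, -1.1667, 2.8333, -0.1667
Numerator Σ_{t=1}^{3}(y_t−ȳ)(y_{t+3}−ȳ) = -6.0833
Denominator Σ(y_t−ȳ)² = 14.8333
r_3 = -6.0833 / 14.8333 = -0.410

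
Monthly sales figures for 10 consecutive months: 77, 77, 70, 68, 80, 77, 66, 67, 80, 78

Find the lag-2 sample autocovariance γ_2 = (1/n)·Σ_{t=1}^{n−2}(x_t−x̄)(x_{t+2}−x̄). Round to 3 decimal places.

-21.700

Mean x̄ = (77 + 77 + 70 + 68 + 80 + 77 + 66 + 67 + 80 + 78)/10 = 74.0000
Σ_{t=1}^{8}(x_t−x̄)(x_{t+2}−x̄) = -217.0000
γ_2 = -217.0000 / 10 = -21.700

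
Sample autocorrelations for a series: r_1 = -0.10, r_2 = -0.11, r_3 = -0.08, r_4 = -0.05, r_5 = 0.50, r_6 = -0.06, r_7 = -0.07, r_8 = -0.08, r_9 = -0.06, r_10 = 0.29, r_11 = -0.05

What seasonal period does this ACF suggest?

The largest autocorrelation is r_5 = 0.50, with a weaker echo at lag 10 (0.29); the remaining lags stay at or below -0.05.
The dominant spike at lag 5 indicates a seasonal period of 5.

5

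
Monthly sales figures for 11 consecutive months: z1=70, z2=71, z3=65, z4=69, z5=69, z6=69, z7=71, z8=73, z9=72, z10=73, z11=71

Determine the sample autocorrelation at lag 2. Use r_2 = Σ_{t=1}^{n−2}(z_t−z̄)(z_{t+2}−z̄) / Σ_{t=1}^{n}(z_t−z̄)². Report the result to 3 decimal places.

0.276

Mean z̄ = (70 + 71 + 65 + 69 + 69 + 69 + 71 + 73 + 72 + 73 + 71)/11 = 70.2727
Numerator Σ_{t=1}^{9}(z_t−z̄)(z_{t+2}−z̄) = 14.3967
Denominator Σ(z_t−z̄)² = 52.1818
r_2 = 14.3967 / 52.1818 = 0.276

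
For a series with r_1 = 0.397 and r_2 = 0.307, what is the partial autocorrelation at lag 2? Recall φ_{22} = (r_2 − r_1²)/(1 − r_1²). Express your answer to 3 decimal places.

0.177

φ_{22} = (r_2 − r_1²) / (1 − r_1²)
r_1² = (0.397)² = 0.157609
Numerator = 0.307 − 0.1576 = 0.1494; denominator = 1 − 0.1576 = 0.8424
φ_{22} = 0.1494 / 0.8424 = 0.177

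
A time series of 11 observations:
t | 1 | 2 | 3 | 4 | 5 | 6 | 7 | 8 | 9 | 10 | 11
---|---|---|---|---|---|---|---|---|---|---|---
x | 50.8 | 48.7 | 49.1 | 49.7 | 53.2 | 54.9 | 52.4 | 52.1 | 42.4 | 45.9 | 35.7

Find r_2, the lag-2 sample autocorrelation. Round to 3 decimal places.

0.316

Mean x̄ = (50.8 + 48.7 + 49.1 + 49.7 + 53.2 + 54.9 + 52.4 + 52.1 + 42.4 + 45.9 + 35.7)/11 = 48.6273
Numerator Σ_{t=1}^{9}(x_t−x̄)(x_{t+2}−x̄) = 96.5676
Denominator Σ(x_t−x̄)² = 305.9818
r_2 = 96.5676 / 305.9818 = 0.316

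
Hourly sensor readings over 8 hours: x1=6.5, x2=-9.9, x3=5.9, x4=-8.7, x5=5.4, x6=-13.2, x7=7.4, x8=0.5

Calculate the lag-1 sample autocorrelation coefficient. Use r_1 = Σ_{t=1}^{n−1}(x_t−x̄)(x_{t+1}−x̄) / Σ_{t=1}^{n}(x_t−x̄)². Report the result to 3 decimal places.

-0.787

Mean x̄ = (6.5 − 9.9 + 5.9 − 8.7 + 5.4 − 13.2 + 7.4 + 0.5)/8 = -0.7625
Deviations from mean: 7.2625, -9.1375, 6.6625, -7.9375, 6.1625, -12.4375, 8.1625, 1.2625
Σ(x_t−x̄)(x_{t+1}−x̄) = (-66.3611) + (-60.8786) + (-52.8836) + (-48.9148) + (-76.6461) + (-101.5211) + (10.3052) = -396.9002
Denominator Σ(x_t−x̄)² = 504.5188
r_1 = -396.9002 / 504.5188 = -0.787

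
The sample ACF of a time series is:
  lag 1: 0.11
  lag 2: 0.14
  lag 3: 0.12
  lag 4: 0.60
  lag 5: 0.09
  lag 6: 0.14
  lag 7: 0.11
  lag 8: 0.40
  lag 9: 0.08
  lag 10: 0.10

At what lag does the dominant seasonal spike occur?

The largest autocorrelation is r_4 = 0.60, with a weaker echo at lag 8 (0.40); the remaining lags stay at or below 0.14.
The dominant spike at lag 4 indicates a seasonal period of 4.

4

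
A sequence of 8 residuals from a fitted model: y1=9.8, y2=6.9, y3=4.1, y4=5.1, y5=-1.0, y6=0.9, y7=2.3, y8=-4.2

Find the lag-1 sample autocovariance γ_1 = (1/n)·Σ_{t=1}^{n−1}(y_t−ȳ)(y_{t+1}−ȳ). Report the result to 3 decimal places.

Mean ȳ = (9.8 + 6.9 + 4.1 + 5.1 − 1.0 + 0.9 + 2.3 − 4.2)/8 = 2.9875
Deviations: 6.8125, 3.9125, 1.1125, 2.1125, -3.9875, -2.0875, -0.6875, -7.1875
Σ_{t=1}^{7}(y_t−ȳ)(y_{t+1}−ȳ) = 39.6336
γ_1 = 39.6336 / 8 = 4.954

4.954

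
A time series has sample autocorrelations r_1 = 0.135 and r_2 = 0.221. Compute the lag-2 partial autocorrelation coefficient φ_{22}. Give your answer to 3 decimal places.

0.207

φ_{22} = (r_2 − r_1²) / (1 − r_1²)
r_1² = (0.135)² = 0.018225
Numerator = 0.221 − 0.0182 = 0.2028; denominator = 1 − 0.0182 = 0.9818
φ_{22} = 0.2028 / 0.9818 = 0.207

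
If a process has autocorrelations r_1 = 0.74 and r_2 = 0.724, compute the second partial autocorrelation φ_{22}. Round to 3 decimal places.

φ_{22} = (r_2 − r_1²) / (1 − r_1²)
r_1² = (0.74)² = 0.5476
Numerator = 0.724 − 0.5476 = 0.1764; denominator = 1 − 0.5476 = 0.4524
φ_{22} = 0.1764 / 0.4524 = 0.390

0.390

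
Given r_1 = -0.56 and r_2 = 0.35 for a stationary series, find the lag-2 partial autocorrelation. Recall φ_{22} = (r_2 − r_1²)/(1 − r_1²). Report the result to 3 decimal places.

φ_{22} = (r_2 − r_1²) / (1 − r_1²)
r_1² = (-0.56)² = 0.3136
Numerator = 0.35 − 0.3136 = 0.0364; denominator = 1 − 0.3136 = 0.6864
φ_{22} = 0.0364 / 0.6864 = 0.053

0.053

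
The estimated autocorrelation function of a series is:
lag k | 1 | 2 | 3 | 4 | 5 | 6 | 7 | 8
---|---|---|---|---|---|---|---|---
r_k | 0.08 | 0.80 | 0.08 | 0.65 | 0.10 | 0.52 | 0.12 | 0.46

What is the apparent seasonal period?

2

The largest autocorrelation is r_2 = 0.80, with weaker echoes at lags 4 (0.65), 6 (0.52) and 8 (0.46); the remaining lags stay at or below 0.12.
The dominant spike at lag 2 indicates a seasonal period of 2.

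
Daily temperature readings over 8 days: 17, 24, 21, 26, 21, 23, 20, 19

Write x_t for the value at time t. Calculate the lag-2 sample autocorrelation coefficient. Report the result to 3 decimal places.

Mean x̄ = (17 + 24 + 21 + 26 + 21 + 23 + 20 + 19)/8 = 21.3750
Σ(x_t−x̄)(x_{t+2}−x̄) = (1.6406) + (12.1406) + (0.1406) + (7.5156) + (0.5156) + (-3.8594) = 18.0938
Denominator Σ(x_t−x̄)² = 57.8750
r_2 = 18.0938 / 57.8750 = 0.313

0.313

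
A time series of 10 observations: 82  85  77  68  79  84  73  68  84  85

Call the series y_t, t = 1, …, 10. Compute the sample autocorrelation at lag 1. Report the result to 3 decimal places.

0.077

Mean ȳ = (82 + 85 + 77 + 68 + 79 + 84 + 73 + 68 + 84 + 85)/10 = 78.5000
Numerator Σ_{t=1}^{9}(y_t−ȳ)(y_{t+1}−ȳ) = 31.7500
Denominator Σ(y_t−ȳ)² = 410.5000
r_1 = 31.7500 / 410.5000 = 0.077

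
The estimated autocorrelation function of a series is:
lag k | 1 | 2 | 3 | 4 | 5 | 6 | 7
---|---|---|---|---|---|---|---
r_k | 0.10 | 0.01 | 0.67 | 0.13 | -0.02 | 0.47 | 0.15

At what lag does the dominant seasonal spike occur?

The largest autocorrelation is r_3 = 0.67, with a weaker echo at lag 6 (0.47); the remaining lags stay at or below 0.15.
The dominant spike at lag 3 indicates a seasonal period of 3.

3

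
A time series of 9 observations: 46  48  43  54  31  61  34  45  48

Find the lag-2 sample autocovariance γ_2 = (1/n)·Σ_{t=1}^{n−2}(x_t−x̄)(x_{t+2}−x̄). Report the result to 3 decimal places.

35.388

Mean x̄ = (46 + 48 + 43 + 54 + 31 + 61 + 34 + 45 + 48)/9 = 45.5556
Σ_{t=1}^{7}(x_t−x̄)(x_{t+2}−x̄) = 318.4938
γ_2 = 318.4938 / 9 = 35.388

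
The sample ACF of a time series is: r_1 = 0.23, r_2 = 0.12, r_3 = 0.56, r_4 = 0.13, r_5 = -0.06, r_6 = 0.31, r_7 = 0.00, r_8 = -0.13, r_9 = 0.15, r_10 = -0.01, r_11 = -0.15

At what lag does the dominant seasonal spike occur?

The largest autocorrelation is r_3 = 0.56, with a weaker echo at lag 6 (0.31); the remaining lags stay at or below 0.23. The elevated value at lag 1 (0.23), dropping to 0.12 at lag 2, reflects decaying short-term dependence rather than seasonality.
The dominant spike at lag 3 indicates a seasonal period of 3.

3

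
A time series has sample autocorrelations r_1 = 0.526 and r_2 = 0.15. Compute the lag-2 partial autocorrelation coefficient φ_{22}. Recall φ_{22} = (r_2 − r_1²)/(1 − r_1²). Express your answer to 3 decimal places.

φ_{22} = (r_2 − r_1²) / (1 − r_1²)
r_1² = (0.526)² = 0.276676
Numerator = 0.15 − 0.2767 = -0.1267; denominator = 1 − 0.2767 = 0.7233
φ_{22} = -0.1267 / 0.7233 = -0.175

-0.175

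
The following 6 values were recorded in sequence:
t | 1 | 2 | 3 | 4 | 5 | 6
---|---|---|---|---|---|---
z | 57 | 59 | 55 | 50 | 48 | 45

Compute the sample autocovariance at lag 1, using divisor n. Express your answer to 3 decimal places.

14.093

Mean z̄ = (57 + 59 + 55 + 50 + 48 + 45)/6 = 52.3333
Σ_{t=1}^{5}(z_t−z̄)(z_{t+1}−z̄) = 84.5556
γ_1 = 84.5556 / 6 = 14.093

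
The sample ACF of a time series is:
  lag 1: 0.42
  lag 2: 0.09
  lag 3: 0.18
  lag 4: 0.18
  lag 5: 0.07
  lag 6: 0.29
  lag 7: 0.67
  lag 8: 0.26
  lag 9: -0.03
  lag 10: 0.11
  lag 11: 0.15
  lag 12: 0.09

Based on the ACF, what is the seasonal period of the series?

The largest autocorrelation is r_7 = 0.67; the remaining lags stay at or below 0.42. The elevated value at lag 1 (0.42), dropping to 0.09 at lag 2, reflects decaying short-term dependence rather than seasonality.
The dominant spike at lag 7 indicates a seasonal period of 7.

7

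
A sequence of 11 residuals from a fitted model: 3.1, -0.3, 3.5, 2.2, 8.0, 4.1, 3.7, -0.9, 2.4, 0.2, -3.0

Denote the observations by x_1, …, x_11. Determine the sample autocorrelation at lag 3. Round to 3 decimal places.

Mean x̄ = (3.1 − 0.3 + 3.5 + 2.2 + 8.0 + 4.1 + 3.7 − 0.9 + 2.4 + 0.2 − 3.0)/11 = 2.0909
Numerator Σ_{t=1}^{8}(x_t−x̄)(x_{t+3}−x̄) = -15.8802
Denominator Σ(x_t−x̄)² = 88.8091
r_3 = -15.8802 / 88.8091 = -0.179

-0.179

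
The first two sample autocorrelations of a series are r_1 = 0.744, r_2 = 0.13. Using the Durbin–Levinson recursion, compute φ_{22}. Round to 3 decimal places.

φ_{22} = (r_2 − r_1²) / (1 − r_1²)
r_1² = (0.744)² = 0.553536
Numerator = 0.13 − 0.5535 = -0.4235; denominator = 1 − 0.5535 = 0.4465
φ_{22} = -0.4235 / 0.4465 = -0.949

-0.949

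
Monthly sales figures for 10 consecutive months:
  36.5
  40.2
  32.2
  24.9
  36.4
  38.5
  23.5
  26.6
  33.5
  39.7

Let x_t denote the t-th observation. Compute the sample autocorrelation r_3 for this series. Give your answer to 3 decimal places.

-0.036

Mean x̄ = (36.5 + 40.2 + 32.2 + 24.9 + 36.4 + 38.5 + 23.5 + 26.6 + 33.5 + 39.7)/10 = 33.2000
Numerator Σ_{t=1}^{7}(x_t−x̄)(x_{t+3}−x̄) = -12.3600
Denominator Σ(x_t−x̄)² = 348.1000
r_3 = -12.3600 / 348.1000 = -0.036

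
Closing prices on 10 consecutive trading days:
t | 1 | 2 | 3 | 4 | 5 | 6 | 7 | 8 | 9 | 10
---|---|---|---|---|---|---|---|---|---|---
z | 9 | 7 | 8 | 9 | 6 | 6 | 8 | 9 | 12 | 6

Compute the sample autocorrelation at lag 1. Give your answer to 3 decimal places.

Mean z̄ = (9 + 7 + 8 + 9 + 6 + 6 + 8 + 9 + 12 + 6)/10 = 8.0000
Numerator Σ_{t=1}^{9}(z_t−z̄)(z_{t+1}−z̄) = -3.0000
Denominator Σ(z_t−z̄)² = 32.0000
r_1 = -3.0000 / 32.0000 = -0.094

-0.094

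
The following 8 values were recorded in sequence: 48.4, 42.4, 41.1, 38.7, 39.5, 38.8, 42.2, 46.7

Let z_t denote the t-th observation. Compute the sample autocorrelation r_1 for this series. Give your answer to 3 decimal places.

0.261

Mean z̄ = (48.4 + 42.4 + 41.1 + 38.7 + 39.5 + 38.8 + 42.2 + 46.7)/8 = 42.2250
Deviations from mean: 6.1750, 0.1750, -1.1250, -3.5250, -2.7250, -3.4250, -0.0250, 4.4750
Σ(z_t−z̄)(z_{t+1}−z̄) = (1.0806) + (-0.1969) + (3.9656) + (9.6056) + (9.3331) + (0.0856) + (-0.1119) = 23.7619
Denominator Σ(z_t−z̄)² = 91.0350
r_1 = 23.7619 / 91.0350 = 0.261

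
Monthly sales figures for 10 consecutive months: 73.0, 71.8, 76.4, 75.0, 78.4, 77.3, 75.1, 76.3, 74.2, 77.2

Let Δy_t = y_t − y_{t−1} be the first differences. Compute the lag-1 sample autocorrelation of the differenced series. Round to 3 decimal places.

First differences Δy: -1.2, 4.6, -1.4, 3.4, -1.1, -2.2, 1.2, -2.1, 3.0
Mean of differences = 0.4667
Numerator Σ(Δy_t−Δȳ)(Δy_{t+1}−Δȳ) = -30.8378
Denominator Σ(Δy_t−Δȳ)² = 55.0600
r_1(Δy) = -30.8378 / 55.0600 = -0.560

-0.560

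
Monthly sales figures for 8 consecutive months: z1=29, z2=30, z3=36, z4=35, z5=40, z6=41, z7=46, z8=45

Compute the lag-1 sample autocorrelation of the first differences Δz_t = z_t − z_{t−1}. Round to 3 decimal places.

-0.782

First differences Δz: 1, 6, -1, 5, 1, 5, -1
Mean of differences = 2.2857
Numerator Σ(Δz_t−Δz̄)(Δz_{t+1}−Δz̄) = -41.7959
Denominator Σ(Δz_t−Δz̄)² = 53.4286
r_1(Δz) = -41.7959 / 53.4286 = -0.782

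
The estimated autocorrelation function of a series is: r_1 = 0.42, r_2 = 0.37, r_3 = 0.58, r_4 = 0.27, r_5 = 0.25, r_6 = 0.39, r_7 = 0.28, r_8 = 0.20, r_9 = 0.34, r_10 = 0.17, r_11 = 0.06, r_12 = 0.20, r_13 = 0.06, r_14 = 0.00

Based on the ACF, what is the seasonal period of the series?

3

The largest autocorrelation is r_3 = 0.58; the remaining lags stay at or below 0.42. The elevated value at lag 1 (0.42), dropping to 0.37 at lag 2, reflects decaying short-term dependence rather than seasonality.
The dominant spike at lag 3 indicates a seasonal period of 3.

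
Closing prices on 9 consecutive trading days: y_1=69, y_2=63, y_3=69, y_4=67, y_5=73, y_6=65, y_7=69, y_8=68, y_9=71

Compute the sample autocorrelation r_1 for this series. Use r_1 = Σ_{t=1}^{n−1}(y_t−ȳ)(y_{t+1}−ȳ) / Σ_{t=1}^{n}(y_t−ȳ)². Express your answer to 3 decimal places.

-0.470

Mean ȳ = (69 + 63 + 69 + 67 + 73 + 65 + 69 + 68 + 71)/9 = 68.2222
Numerator Σ_{t=1}^{8}(y_t−ȳ)(y_{t+1}−ȳ) = -33.6049
Denominator Σ(y_t−ȳ)² = 71.5556
r_1 = -33.6049 / 71.5556 = -0.470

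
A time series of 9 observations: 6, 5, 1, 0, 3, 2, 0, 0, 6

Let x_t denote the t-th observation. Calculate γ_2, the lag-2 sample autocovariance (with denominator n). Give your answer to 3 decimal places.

-2.155

Mean x̄ = (6 + 5 + 1 + 0 + 3 + 2 + 0 + 0 + 6)/9 = 2.5556
Σ_{t=1}^{7}(x_t−x̄)(x_{t+2}−x̄) = -19.3951
γ_2 = -19.3951 / 9 = -2.155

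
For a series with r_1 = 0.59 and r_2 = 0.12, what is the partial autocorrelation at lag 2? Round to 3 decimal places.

-0.350

φ_{22} = (r_2 − r_1²) / (1 − r_1²)
r_1² = (0.59)² = 0.3481
Numerator = 0.12 − 0.3481 = -0.2281; denominator = 1 − 0.3481 = 0.6519
φ_{22} = -0.2281 / 0.6519 = -0.350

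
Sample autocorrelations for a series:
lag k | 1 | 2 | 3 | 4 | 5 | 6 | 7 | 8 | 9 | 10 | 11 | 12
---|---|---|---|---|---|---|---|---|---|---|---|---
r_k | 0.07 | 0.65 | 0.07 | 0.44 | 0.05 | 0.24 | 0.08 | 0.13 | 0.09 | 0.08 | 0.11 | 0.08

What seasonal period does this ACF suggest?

2

The largest autocorrelation is r_2 = 0.65, with weaker echoes at lags 4 (0.44) and 6 (0.24); the remaining lags stay at or below 0.13.
The dominant spike at lag 2 indicates a seasonal period of 2.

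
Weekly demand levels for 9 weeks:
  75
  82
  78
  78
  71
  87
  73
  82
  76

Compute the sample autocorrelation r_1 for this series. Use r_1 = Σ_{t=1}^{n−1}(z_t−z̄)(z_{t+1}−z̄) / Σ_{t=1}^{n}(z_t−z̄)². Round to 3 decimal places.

Mean z̄ = (75 + 82 + 78 + 78 + 71 + 87 + 73 + 82 + 76)/9 = 78.0000
Numerator Σ_{t=1}^{8}(z_t−z̄)(z_{t+1}−z̄) = -148.0000
Denominator Σ(z_t−z̄)² = 200.0000
r_1 = -148.0000 / 200.0000 = -0.740

-0.740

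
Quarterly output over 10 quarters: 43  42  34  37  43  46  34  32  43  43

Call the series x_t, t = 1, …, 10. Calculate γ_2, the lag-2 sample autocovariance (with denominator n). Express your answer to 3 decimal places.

-17.238

Mean x̄ = (43 + 42 + 34 + 37 + 43 + 46 + 34 + 32 + 43 + 43)/10 = 39.7000
Σ_{t=1}^{8}(x_t−x̄)(x_{t+2}−x̄) = -172.3800
γ_2 = -172.3800 / 10 = -17.238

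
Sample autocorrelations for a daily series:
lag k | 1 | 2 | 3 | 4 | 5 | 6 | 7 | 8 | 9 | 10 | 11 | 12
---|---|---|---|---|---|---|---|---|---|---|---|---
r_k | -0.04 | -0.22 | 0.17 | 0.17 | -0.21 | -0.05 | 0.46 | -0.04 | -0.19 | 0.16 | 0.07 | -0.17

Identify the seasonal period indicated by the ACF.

The largest autocorrelation is r_7 = 0.46; the remaining lags stay at or below 0.17.
The dominant spike at lag 7 indicates a seasonal period of 7.

7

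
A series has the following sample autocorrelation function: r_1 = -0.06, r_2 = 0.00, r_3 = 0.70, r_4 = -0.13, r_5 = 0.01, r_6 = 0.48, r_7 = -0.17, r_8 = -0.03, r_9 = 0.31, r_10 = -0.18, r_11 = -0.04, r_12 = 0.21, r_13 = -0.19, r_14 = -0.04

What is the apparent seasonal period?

The largest autocorrelation is r_3 = 0.70, with weaker echoes at lags 6 (0.48), 9 (0.31) and 12 (0.21); the remaining lags stay at or below 0.01.
The dominant spike at lag 3 indicates a seasonal period of 3.

3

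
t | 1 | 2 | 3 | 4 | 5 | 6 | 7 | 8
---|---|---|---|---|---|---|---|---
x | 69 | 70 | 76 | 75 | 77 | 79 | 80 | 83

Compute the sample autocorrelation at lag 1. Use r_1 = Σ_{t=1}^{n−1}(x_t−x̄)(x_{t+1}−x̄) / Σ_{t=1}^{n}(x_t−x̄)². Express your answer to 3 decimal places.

0.521

Mean x̄ = (69 + 70 + 76 + 75 + 77 + 79 + 80 + 83)/8 = 76.1250
Deviations from mean: -7.1250, -6.1250, -0.1250, -1.1250, 0.8750, 2.8750, 3.8750, 6.8750
Σ(x_t−x̄)(x_{t+1}−x̄) = (43.6406) + (0.7656) + (0.1406) + (-0.9844) + (2.5156) + (11.1406) + (26.6406) = 83.8594
Denominator Σ(x_t−x̄)² = 160.8750
r_1 = 83.8594 / 160.8750 = 0.521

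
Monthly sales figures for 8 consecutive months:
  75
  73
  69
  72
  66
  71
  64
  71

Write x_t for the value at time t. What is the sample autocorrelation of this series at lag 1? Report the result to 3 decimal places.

-0.144

Mean x̄ = (75 + 73 + 69 + 72 + 66 + 71 + 64 + 71)/8 = 70.1250
Σ(x_t−x̄)(x_{t+1}−x̄) = (14.0156) + (-3.2344) + (-2.1094) + (-7.7344) + (-3.6094) + (-5.3594) + (-5.3594) = -13.3906
Denominator Σ(x_t−x̄)² = 92.8750
r_1 = -13.3906 / 92.8750 = -0.144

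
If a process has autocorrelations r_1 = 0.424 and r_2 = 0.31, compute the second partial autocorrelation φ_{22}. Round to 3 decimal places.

φ_{22} = (r_2 − r_1²) / (1 − r_1²)
r_1² = (0.424)² = 0.179776
Numerator = 0.31 − 0.1798 = 0.1302; denominator = 1 − 0.1798 = 0.8202
φ_{22} = 0.1302 / 0.8202 = 0.159

0.159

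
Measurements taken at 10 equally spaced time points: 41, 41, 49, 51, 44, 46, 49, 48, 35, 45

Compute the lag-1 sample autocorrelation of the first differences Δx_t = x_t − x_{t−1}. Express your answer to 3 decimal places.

First differences Δx: 0, 8, 2, -7, 2, 3, -1, -13, 10
Mean of differences = 0.4444
Numerator Σ(Δx_t−Δx̄)(Δx_{t+1}−Δx̄) = -123.5309
Denominator Σ(Δx_t−Δx̄)² = 398.2222
r_1(Δx) = -123.5309 / 398.2222 = -0.310

-0.310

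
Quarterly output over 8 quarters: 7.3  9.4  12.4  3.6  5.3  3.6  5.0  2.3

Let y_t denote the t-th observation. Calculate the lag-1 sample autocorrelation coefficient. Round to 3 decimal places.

0.246

Mean ȳ = (7.3 + 9.4 + 12.4 + 3.6 + 5.3 + 3.6 + 5.0 + 2.3)/8 = 6.1125
Deviations from mean: 1.1875, 3.2875, 6.2875, -2.5125, -0.8125, -2.5125, -1.1125, -3.8125
Numerator Σ_{t=1}^{7}(y_t−ȳ)(y_{t+1}−ȳ) = 19.8961
Denominator Σ(y_t−ȳ)² = 80.8088
r_1 = 19.8961 / 80.8088 = 0.246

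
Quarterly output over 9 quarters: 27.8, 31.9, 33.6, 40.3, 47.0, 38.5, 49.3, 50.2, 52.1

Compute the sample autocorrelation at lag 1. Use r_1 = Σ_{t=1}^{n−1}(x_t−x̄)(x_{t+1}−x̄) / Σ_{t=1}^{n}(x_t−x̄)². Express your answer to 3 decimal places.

0.524

Mean x̄ = (27.8 + 31.9 + 33.6 + 40.3 + 47.0 + 38.5 + 49.3 + 50.2 + 52.1)/9 = 41.1889
Numerator Σ_{t=1}^{8}(x_t−x̄)(x_{t+1}−x̄) = 330.4165
Denominator Σ(x_t−x̄)² = 630.9689
r_1 = 330.4165 / 630.9689 = 0.524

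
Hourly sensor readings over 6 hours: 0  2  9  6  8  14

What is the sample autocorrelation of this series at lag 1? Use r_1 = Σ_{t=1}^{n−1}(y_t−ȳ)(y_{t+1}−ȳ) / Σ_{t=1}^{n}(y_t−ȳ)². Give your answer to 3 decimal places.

Mean ȳ = (0 + 2 + 9 + 6 + 8 + 14)/6 = 6.5000
Deviations from mean: -6.5000, -4.5000, 2.5000, -0.5000, 1.5000, 7.5000
Numerator Σ_{t=1}^{5}(y_t−ȳ)(y_{t+1}−ȳ) = 27.2500
Denominator Σ(y_t−ȳ)² = 127.5000
r_1 = 27.2500 / 127.5000 = 0.214

0.214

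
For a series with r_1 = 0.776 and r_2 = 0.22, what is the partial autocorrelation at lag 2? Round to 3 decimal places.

-0.961

φ_{22} = (r_2 − r_1²) / (1 − r_1²)
r_1² = (0.776)² = 0.602176
Numerator = 0.22 − 0.6022 = -0.3822; denominator = 1 − 0.6022 = 0.3978
φ_{22} = -0.3822 / 0.3978 = -0.961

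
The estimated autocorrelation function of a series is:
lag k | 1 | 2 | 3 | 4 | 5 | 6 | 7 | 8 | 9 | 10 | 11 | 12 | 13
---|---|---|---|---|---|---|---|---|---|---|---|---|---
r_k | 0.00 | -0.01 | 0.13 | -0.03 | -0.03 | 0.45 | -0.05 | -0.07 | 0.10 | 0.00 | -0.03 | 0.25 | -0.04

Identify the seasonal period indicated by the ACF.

6

The largest autocorrelation is r_6 = 0.45, with a weaker echo at lag 12 (0.25); the remaining lags stay at or below 0.13.
The dominant spike at lag 6 indicates a seasonal period of 6.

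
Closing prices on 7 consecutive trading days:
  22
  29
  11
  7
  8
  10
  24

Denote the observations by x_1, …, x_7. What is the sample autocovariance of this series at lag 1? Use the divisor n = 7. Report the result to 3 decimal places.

Mean x̄ = (22 + 29 + 11 + 7 + 8 + 10 + 24)/7 = 15.8571
Σ_{t=1}^{6}(x_t−x̄)(x_{t+1}−x̄) = 127.8367
γ_1 = 127.8367 / 7 = 18.262

18.262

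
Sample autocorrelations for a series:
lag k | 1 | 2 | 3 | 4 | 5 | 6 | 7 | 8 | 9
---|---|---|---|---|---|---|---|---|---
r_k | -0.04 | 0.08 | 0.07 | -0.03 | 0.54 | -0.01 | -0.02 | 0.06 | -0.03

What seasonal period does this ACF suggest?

5

The largest autocorrelation is r_5 = 0.54; the remaining lags stay at or below 0.08.
The dominant spike at lag 5 indicates a seasonal period of 5.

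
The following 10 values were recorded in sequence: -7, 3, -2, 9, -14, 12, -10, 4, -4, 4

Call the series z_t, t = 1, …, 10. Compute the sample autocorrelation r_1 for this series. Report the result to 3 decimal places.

-0.847

Mean z̄ = (-7 + 3 − 2 + 9 − 14 + 12 − 10 + 4 − 4 + 4)/10 = -0.5000
Numerator Σ_{t=1}^{9}(z_t−z̄)(z_{t+1}−z̄) = -532.2500
Denominator Σ(z_t−z̄)² = 628.5000
r_1 = -532.2500 / 628.5000 = -0.847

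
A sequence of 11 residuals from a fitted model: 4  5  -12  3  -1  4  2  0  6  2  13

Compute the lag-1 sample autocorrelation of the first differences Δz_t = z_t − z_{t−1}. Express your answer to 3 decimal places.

First differences Δz: 1, -17, 15, -4, 5, -2, -2, 6, -4, 11
Mean of differences = 0.9000
Numerator Σ(Δz_t−Δz̄)(Δz_{t+1}−Δz̄) = -436.1100
Denominator Σ(Δz_t−Δz̄)² = 728.9000
r_1(Δz) = -436.1100 / 728.9000 = -0.598

-0.598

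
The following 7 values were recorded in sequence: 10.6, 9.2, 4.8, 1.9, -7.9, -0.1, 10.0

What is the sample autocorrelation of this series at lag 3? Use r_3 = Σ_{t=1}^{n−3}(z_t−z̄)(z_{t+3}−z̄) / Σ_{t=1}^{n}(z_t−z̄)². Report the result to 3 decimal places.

-0.339

Mean z̄ = (10.6 + 9.2 + 4.8 + 1.9 − 7.9 − 0.1 + 10.0)/7 = 4.0714
Deviations from mean: 6.5286, 5.1286, 0.7286, -2.1714, -11.9714, -4.1714, 5.9286
Σ(z_t−z̄)(z_{t+3}−z̄) = (-14.1763) + (-61.3963) + (-3.0392) + (-12.8735) = -91.4853
Denominator Σ(z_t−z̄)² = 270.0343
r_3 = -91.4853 / 270.0343 = -0.339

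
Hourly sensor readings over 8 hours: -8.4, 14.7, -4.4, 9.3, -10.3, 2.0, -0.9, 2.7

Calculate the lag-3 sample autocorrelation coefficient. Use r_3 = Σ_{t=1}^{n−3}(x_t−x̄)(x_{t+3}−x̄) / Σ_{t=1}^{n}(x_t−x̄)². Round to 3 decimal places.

-0.541

Mean x̄ = (-8.4 + 14.7 − 4.4 + 9.3 − 10.3 + 2.0 − 0.9 + 2.7)/8 = 0.5875
Deviations from mean: -8.9875, 14.1125, -4.9875, 8.7125, -10.8875, 1.4125, -1.4875, 2.1125
Σ(x_t−x̄)(x_{t+3}−x̄) = (-78.3036) + (-153.6498) + (-7.0448) + (-12.9598) + (-22.9998) = -274.9580
Denominator Σ(x_t−x̄)² = 507.9288
r_3 = -274.9580 / 507.9288 = -0.541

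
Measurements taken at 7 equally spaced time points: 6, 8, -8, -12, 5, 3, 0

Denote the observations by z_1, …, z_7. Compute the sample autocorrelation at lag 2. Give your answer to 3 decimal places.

-0.632

Mean z̄ = (6 + 8 − 8 − 12 + 5 + 3 + 0)/7 = 0.2857
Σ(z_t−z̄)(z_{t+2}−z̄) = (-47.3469) + (-94.7755) + (-39.0612) + (-33.3469) + (-1.3469) = -215.8776
Denominator Σ(z_t−z̄)² = 341.4286
r_2 = -215.8776 / 341.4286 = -0.632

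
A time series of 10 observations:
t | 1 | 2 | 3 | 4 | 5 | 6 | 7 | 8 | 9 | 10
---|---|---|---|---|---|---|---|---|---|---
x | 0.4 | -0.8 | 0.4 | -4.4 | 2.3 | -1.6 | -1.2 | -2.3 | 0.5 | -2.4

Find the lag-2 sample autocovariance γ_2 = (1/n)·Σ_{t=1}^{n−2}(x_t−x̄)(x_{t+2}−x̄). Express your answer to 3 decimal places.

Mean x̄ = (0.4 − 0.8 + 0.4 − 4.4 + 2.3 − 1.6 − 1.2 − 2.3 + 0.5 − 2.4)/10 = -0.9100
Σ_{t=1}^{8}(x_t−x̄)(x_{t+2}−x̄) = 9.6358
γ_2 = 9.6358 / 10 = 0.964

0.964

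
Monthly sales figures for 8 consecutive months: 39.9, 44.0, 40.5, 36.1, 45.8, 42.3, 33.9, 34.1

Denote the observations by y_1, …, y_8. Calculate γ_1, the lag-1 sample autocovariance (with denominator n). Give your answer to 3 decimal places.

Mean ȳ = (39.9 + 44.0 + 40.5 + 36.1 + 45.8 + 42.3 + 33.9 + 34.1)/8 = 39.5750
Deviations: 0.3250, 4.4250, 0.9250, -3.4750, 6.2250, 2.7250, -5.6750, -5.4750
Σ_{t=1}^{7}(y_t−ȳ)(y_{t+1}−ȳ) = 13.2544
γ_1 = 13.2544 / 8 = 1.657

1.657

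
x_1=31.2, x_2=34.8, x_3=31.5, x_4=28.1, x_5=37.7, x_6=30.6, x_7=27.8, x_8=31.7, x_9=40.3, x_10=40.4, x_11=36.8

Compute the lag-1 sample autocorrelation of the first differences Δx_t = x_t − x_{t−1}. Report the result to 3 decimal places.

-0.217

First differences Δx: 3.6, -3.3, -3.4, 9.6, -7.1, -2.8, 3.9, 8.6, 0.1, -3.6
Mean of differences = 0.5600
Numerator Σ(Δx_t−Δx̄)(Δx_{t+1}−Δx̄) = -61.9096
Denominator Σ(Δx_t−Δx̄)² = 284.8240
r_1(Δx) = -61.9096 / 284.8240 = -0.217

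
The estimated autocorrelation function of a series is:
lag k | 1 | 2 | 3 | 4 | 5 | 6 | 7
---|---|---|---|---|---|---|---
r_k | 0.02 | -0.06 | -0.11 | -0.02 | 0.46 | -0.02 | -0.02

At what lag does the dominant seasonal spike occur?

The largest autocorrelation is r_5 = 0.46; the remaining lags stay at or below 0.02.
The dominant spike at lag 5 indicates a seasonal period of 5.

5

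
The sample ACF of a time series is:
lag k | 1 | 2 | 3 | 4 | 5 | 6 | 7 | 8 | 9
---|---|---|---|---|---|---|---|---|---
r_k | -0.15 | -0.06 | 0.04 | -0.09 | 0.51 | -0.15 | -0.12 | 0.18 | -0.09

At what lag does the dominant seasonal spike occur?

5

The largest autocorrelation is r_5 = 0.51; the remaining lags stay at or below 0.18.
The dominant spike at lag 5 indicates a seasonal period of 5.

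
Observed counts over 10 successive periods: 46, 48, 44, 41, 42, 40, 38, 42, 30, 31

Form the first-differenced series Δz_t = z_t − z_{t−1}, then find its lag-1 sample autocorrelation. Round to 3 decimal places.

-0.562

First differences Δz: 2, -4, -3, 1, -2, -2, 4, -12, 1
Mean of differences = -1.6667
Numerator Σ(Δz_t−Δz̄)(Δz_{t+1}−Δz̄) = -97.7778
Denominator Σ(Δz_t−Δz̄)² = 174.0000
r_1(Δz) = -97.7778 / 174.0000 = -0.562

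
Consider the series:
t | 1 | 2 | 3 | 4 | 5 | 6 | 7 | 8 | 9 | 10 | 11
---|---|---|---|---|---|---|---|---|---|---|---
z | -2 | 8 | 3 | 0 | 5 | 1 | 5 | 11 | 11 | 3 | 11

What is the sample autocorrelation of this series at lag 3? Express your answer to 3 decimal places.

Mean z̄ = (-2 + 8 + 3 + 0 + 5 + 1 + 5 + 11 + 11 + 3 + 11)/11 = 5.0909
Numerator Σ_{t=1}^{8}(z_t−z̄)(z_{t+3}−z̄) = 55.2479
Denominator Σ(z_t−z̄)² = 214.9091
r_3 = 55.2479 / 214.9091 = 0.257

0.257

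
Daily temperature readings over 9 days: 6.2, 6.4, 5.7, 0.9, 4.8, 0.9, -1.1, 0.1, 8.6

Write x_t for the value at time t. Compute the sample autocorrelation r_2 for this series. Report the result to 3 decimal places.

Mean x̄ = (6.2 + 6.4 + 5.7 + 0.9 + 4.8 + 0.9 − 1.1 + 0.1 + 8.6)/9 = 3.6111
Numerator Σ_{t=1}^{7}(x_t−x̄)(x_{t+2}−x̄) = -11.9047
Denominator Σ(x_t−x̄)² = 94.3689
r_2 = -11.9047 / 94.3689 = -0.126

-0.126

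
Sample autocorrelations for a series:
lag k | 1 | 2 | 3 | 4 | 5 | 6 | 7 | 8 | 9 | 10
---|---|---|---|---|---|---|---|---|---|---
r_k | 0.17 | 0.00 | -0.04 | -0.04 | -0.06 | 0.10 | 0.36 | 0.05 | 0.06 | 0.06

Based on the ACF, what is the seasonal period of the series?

The largest autocorrelation is r_7 = 0.36; the remaining lags stay at or below 0.17.
The dominant spike at lag 7 indicates a seasonal period of 7.

7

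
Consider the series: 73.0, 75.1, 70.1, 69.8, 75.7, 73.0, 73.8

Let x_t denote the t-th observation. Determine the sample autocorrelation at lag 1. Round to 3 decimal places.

-0.179

Mean x̄ = (73.0 + 75.1 + 70.1 + 69.8 + 75.7 + 73.0 + 73.8)/7 = 72.9286
Deviations from mean: 0.0714, 2.1714, -2.8286, -3.1286, 2.7714, 0.0714, 0.8714
Σ(x_t−x̄)(x_{t+1}−x̄) = (0.1551) + (-6.1420) + (8.8494) + (-8.6706) + (0.1980) + (0.0622) = -5.5480
Denominator Σ(x_t−x̄)² = 30.9543
r_1 = -5.5480 / 30.9543 = -0.179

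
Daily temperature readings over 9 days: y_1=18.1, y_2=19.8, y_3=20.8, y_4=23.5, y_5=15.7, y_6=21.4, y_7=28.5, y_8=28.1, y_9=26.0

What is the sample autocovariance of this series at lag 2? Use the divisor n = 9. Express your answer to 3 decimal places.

-1.211

Mean ȳ = (18.1 + 19.8 + 20.8 + 23.5 + 15.7 + 21.4 + 28.5 + 28.1 + 26.0)/9 = 22.4333
Σ_{t=1}^{7}(y_t−ȳ)(y_{t+2}−ȳ) = -10.9022
γ_2 = -10.9022 / 9 = -1.211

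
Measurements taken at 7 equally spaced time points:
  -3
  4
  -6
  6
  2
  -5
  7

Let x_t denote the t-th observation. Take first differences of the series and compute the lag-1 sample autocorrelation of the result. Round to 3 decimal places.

-0.581

First differences Δx: 7, -10, 12, -4, -7, 12
Mean of differences = 1.6667
Numerator Σ(Δx_t−Δx̄)(Δx_{t+1}−Δx̄) = -281.7778
Denominator Σ(Δx_t−Δx̄)² = 485.3333
r_1(Δx) = -281.7778 / 485.3333 = -0.581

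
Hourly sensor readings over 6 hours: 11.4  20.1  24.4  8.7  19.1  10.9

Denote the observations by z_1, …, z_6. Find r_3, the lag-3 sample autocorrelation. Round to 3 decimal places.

0.017

Mean z̄ = (11.4 + 20.1 + 24.4 + 8.7 + 19.1 + 10.9)/6 = 15.7667
Numerator Σ_{t=1}^{3}(z_t−z̄)(z_{t+3}−z̄) = 3.2867
Denominator Σ(z_t−z̄)² = 197.1133
r_3 = 3.2867 / 197.1133 = 0.017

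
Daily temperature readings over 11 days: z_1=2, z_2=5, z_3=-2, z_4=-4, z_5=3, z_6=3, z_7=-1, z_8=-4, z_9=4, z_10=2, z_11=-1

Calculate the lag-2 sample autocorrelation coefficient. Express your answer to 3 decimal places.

-0.728

Mean z̄ = (2 + 5 − 2 − 4 + 3 + 3 − 1 − 4 + 4 + 2 − 1)/11 = 0.6364
Numerator Σ_{t=1}^{9}(z_t−z̄)(z_{t+2}−z̄) = -73.1736
Denominator Σ(z_t−z̄)² = 100.5455
r_2 = -73.1736 / 100.5455 = -0.728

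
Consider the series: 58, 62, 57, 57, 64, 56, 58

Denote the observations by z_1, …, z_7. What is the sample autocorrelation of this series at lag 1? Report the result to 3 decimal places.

-0.508

Mean z̄ = (58 + 62 + 57 + 57 + 64 + 56 + 58)/7 = 58.8571
Deviations from mean: -0.8571, 3.1429, -1.8571, -1.8571, 5.1429, -2.8571, -0.8571
Σ(z_t−z̄)(z_{t+1}−z̄) = (-2.6939) + (-5.8367) + (3.4490) + (-9.5510) + (-14.6939) + (2.4490) = -26.8776
Denominator Σ(z_t−z̄)² = 52.8571
r_1 = -26.8776 / 52.8571 = -0.508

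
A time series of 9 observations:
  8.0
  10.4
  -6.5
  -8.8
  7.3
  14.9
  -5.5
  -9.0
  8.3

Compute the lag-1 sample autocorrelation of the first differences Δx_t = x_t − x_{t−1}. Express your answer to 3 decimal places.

-0.045

First differences Δx: 2.4, -16.9, -2.3, 16.1, 7.6, -20.4, -3.5, 17.3
Mean of differences = 0.0375
Numerator Σ(Δx_t−Δx̄)(Δx_{t+1}−Δx̄) = -59.8239
Denominator Σ(Δx_t−Δx̄)² = 1341.3188
r_1(Δx) = -59.8239 / 1341.3188 = -0.045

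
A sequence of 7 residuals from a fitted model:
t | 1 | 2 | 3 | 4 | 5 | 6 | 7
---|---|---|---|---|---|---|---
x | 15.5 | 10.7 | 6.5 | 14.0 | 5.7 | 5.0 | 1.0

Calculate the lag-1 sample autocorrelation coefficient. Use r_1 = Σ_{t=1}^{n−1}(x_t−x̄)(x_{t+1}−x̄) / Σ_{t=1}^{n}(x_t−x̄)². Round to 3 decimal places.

0.125

Mean x̄ = (15.5 + 10.7 + 6.5 + 14.0 + 5.7 + 5.0 + 1.0)/7 = 8.3429
Deviations from mean: 7.1571, 2.3571, -1.8429, 5.6571, -2.6429, -3.3429, -7.3429
Numerator Σ_{t=1}^{6}(x_t−x̄)(x_{t+1}−x̄) = 20.5310
Denominator Σ(x_t−x̄)² = 164.2571
r_1 = 20.5310 / 164.2571 = 0.125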